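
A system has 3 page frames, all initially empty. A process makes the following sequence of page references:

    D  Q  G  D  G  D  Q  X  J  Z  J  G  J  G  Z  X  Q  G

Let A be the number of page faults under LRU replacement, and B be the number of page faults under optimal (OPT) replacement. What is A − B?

Under LRU: F F F . . . . F F F . F . . . F F F → 10 faults.
Under OPT: F F F . . . . F F F . . . . . F F . → 8 faults.
A − B = 10 − 8 = 2.

2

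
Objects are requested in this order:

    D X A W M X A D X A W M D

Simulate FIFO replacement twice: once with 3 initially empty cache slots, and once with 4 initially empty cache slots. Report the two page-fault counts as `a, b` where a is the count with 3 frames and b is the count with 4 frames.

10, 11

3 frames: F F F F F F F F . . F F . → 10 faults.
4 frames: F F F F F . . F F F F F F → 11 faults.
11 > 10: adding a frame increased faults — Belady's anomaly.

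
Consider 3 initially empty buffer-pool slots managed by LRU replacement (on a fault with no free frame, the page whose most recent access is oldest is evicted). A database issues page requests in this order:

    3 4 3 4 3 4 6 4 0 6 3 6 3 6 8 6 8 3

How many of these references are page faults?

3 -> miss, frames [3]
4 -> miss, frames [3, 4]
3 -> hit
4 -> hit
3 -> hit
4 -> hit
6 -> miss, frames [3, 4, 6]
4 -> hit
0 -> miss, evict 3, frames [6, 4, 0]
6 -> hit
3 -> miss, evict 4, frames [0, 6, 3]
6 -> hit
3 -> hit
6 -> hit
8 -> miss, evict 0, frames [3, 6, 8]
6 -> hit
8 -> hit
3 -> hit
Page faults: 6.

6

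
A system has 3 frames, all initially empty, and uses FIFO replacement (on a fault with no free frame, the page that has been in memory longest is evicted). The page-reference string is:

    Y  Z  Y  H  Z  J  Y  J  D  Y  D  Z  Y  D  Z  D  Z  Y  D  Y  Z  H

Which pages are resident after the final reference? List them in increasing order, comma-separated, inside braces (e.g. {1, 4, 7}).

{D, H, Z}

Y → fault, frames [Y]
Z → fault, frames [Y, Z]
Y → hit
H → fault, frames [Y, Z, H]
Z → hit
J → fault, evict Y, frames [Z, H, J]
Y → fault, evict Z, frames [H, J, Y]
J → hit
D → fault, evict H, frames [J, Y, D]
Y → hit
D → hit
Z → fault, evict J, frames [Y, D, Z]
Y → hit
D → hit
Z → hit
D → hit
Z → hit
Y → hit
D → hit
Y → hit
Z → hit
H → fault, evict Y, frames [D, Z, H]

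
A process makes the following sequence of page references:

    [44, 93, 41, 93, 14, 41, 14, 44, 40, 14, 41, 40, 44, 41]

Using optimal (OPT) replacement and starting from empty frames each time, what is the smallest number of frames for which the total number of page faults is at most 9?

2

f=1: 14 faults
f=2: 8 faults
f=3: 6 faults
f=4: 5 faults
f=5: 5 faults
Smallest f with faults ≤ 9 is 2.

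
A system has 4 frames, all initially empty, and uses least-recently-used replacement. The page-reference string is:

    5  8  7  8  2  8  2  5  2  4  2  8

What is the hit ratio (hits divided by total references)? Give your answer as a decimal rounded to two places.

5 -> fault, frames {5}
8 -> fault, frames {5,8}
7 -> fault, frames {5,8,7}
8 -> hit
2 -> fault, frames {5,7,8,2}
8 -> hit
2 -> hit
5 -> hit
2 -> hit
4 -> fault, evict 7, frames {8,5,2,4}
2 -> hit
8 -> hit
Hits: 7 of 12 references → 7/12 = 0.5833.

0.58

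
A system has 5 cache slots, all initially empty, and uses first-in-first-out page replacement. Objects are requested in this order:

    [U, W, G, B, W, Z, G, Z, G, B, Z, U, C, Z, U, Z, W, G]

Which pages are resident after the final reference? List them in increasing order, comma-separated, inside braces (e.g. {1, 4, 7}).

{C, G, U, W, Z}

U → miss, frames [U]
W → miss, frames [U, W]
G → miss, frames [U, W, G]
B → miss, frames [U, W, G, B]
W → hit
Z → miss, frames [U, W, G, B, Z]
G → hit
Z → hit
G → hit
B → hit
Z → hit
U → hit
C → miss, evict U, frames [W, G, B, Z, C]
Z → hit
U → miss, evict W, frames [G, B, Z, C, U]
Z → hit
W → miss, evict G, frames [B, Z, C, U, W]
G → miss, evict B, frames [Z, C, U, W, G]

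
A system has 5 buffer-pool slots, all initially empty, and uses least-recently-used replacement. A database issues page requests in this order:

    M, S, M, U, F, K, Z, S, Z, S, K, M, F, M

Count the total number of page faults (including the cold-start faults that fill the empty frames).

8

M → fault, frames {M}
S → fault, frames {M,S}
M → hit
U → fault, frames {S,M,U}
F → fault, frames {S,M,U,F}
K → fault, frames {S,M,U,F,K}
Z → fault, evict S, frames {M,U,F,K,Z}
S → fault, evict M, frames {U,F,K,Z,S}
Z → hit
S → hit
K → hit
M → fault, evict U, frames {F,Z,S,K,M}
F → hit
M → hit
Page faults: 8.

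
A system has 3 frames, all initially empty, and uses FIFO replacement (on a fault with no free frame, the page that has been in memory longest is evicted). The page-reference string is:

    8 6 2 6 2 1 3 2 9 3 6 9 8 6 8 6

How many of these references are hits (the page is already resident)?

8: fault, frames {8}
6: fault, frames {8,6}
2: fault, frames {8,6,2}
6: hit
2: hit
1: fault, evict 8, frames {6,2,1}
3: fault, evict 6, frames {2,1,3}
2: hit
9: fault, evict 2, frames {1,3,9}
3: hit
6: fault, evict 1, frames {3,9,6}
9: hit
8: fault, evict 3, frames {9,6,8}
6: hit
8: hit
6: hit
Hits: 8.

8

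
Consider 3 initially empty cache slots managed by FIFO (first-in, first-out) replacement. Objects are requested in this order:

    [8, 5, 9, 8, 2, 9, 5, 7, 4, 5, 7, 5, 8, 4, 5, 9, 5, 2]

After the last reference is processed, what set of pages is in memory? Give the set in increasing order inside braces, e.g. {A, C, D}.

{2, 8, 9}

8 → miss, frames [8]
5 → miss, frames [8, 5]
9 → miss, frames [8, 5, 9]
8 → hit
2 → miss, evict 8, frames [5, 9, 2]
9 → hit
5 → hit
7 → miss, evict 5, frames [9, 2, 7]
4 → miss, evict 9, frames [2, 7, 4]
5 → miss, evict 2, frames [7, 4, 5]
7 → hit
5 → hit
8 → miss, evict 7, frames [4, 5, 8]
4 → hit
5 → hit
9 → miss, evict 4, frames [5, 8, 9]
5 → hit
2 → miss, evict 5, frames [8, 9, 2]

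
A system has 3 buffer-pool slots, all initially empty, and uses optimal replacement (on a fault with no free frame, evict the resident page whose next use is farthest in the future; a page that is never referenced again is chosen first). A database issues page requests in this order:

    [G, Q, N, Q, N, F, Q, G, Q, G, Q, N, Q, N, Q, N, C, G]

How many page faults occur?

G: fault, frames {G}
Q: fault, frames {G,Q}
N: fault, frames {G,Q,N}
Q: hit
N: hit
F: fault, evict N, frames {G,Q,F}
Q: hit
G: hit
Q: hit
G: hit
Q: hit
N: fault, evict F, frames {G,Q,N}
Q: hit
N: hit
Q: hit
N: hit
C: fault, evict N, frames {G,Q,C}
G: hit
Page faults: 6.

6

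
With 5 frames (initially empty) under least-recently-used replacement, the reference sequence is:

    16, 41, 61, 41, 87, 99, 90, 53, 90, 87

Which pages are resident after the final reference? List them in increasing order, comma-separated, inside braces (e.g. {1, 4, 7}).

{41, 53, 87, 90, 99}

16: fault, frames [16]
41: fault, frames [16, 41]
61: fault, frames [16, 41, 61]
41: hit
87: fault, frames [16, 61, 41, 87]
99: fault, frames [16, 61, 41, 87, 99]
90: fault, evict 16, frames [61, 41, 87, 99, 90]
53: fault, evict 61, frames [41, 87, 99, 90, 53]
90: hit
87: hit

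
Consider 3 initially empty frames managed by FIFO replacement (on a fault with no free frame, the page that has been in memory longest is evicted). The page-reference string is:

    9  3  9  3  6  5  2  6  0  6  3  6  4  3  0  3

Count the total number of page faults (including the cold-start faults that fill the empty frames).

9: fault, frames [9]
3: fault, frames [9, 3]
9: hit
3: hit
6: fault, frames [9, 3, 6]
5: fault, evict 9, frames [3, 6, 5]
2: fault, evict 3, frames [6, 5, 2]
6: hit
0: fault, evict 6, frames [5, 2, 0]
6: fault, evict 5, frames [2, 0, 6]
3: fault, evict 2, frames [0, 6, 3]
6: hit
4: fault, evict 0, frames [6, 3, 4]
3: hit
0: fault, evict 6, frames [3, 4, 0]
3: hit
Page faults: 10.

10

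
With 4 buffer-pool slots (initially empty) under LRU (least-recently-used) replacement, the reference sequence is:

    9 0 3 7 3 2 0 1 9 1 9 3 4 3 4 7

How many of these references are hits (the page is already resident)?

6

9 → miss, frames (9)
0 → miss, frames (9 0)
3 → miss, frames (9 0 3)
7 → miss, frames (9 0 3 7)
3 → hit
2 → miss, evict 9, frames (0 7 3 2)
0 → hit
1 → miss, evict 7, frames (3 2 0 1)
9 → miss, evict 3, frames (2 0 1 9)
1 → hit
9 → hit
3 → miss, evict 2, frames (0 1 9 3)
4 → miss, evict 0, frames (1 9 3 4)
3 → hit
4 → hit
7 → miss, evict 1, frames (9 3 4 7)
Hits: 6.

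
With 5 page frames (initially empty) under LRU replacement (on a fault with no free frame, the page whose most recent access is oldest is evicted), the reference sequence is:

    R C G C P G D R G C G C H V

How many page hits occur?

R: fault, frames (R)
C: fault, frames (R C)
G: fault, frames (R C G)
C: hit
P: fault, frames (R G C P)
G: hit
D: fault, frames (R C P G D)
R: hit
G: hit
C: hit
G: hit
C: hit
H: fault, evict P, frames (D R G C H)
V: fault, evict D, frames (R G C H V)
Hits: 7.

7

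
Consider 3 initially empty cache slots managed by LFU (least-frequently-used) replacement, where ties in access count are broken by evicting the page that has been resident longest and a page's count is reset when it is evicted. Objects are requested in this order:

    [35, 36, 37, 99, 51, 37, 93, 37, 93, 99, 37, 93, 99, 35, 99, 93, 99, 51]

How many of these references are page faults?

35 -> fault, frames (35)
36 -> fault, frames (35 36)
37 -> fault, frames (35 36 37)
99 -> fault, evict 35, frames (36 37 99)
51 -> fault, evict 36, frames (37 99 51)
37 -> hit
93 -> fault, evict 99, frames (37 51 93)
37 -> hit
93 -> hit
99 -> fault, evict 51, frames (37 93 99)
37 -> hit
93 -> hit
99 -> hit
35 -> fault, evict 99, frames (37 93 35)
99 -> fault, evict 35, frames (37 93 99)
93 -> hit
99 -> hit
51 -> fault, evict 99, frames (37 93 51)
Page faults: 10.

10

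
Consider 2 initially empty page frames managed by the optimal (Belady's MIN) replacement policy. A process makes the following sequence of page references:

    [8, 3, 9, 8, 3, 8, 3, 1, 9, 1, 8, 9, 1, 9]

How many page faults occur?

8

8: fault, frames (8)
3: fault, frames (8 3)
9: fault, evict 3, frames (8 9)
8: hit
3: fault, evict 9, frames (8 3)
8: hit
3: hit
1: fault, evict 3, frames (8 1)
9: fault, evict 8, frames (1 9)
1: hit
8: fault, evict 1, frames (9 8)
9: hit
1: fault, evict 8, frames (9 1)
9: hit
Page faults: 8.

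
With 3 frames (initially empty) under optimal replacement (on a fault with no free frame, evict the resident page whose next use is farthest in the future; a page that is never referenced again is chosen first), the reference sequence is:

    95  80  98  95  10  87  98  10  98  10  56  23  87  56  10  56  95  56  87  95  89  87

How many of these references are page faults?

95 -> miss, frames (95)
80 -> miss, frames (95 80)
98 -> miss, frames (95 80 98)
95 -> hit
10 -> miss, evict 80, frames (95 98 10)
87 -> miss, evict 95, frames (98 10 87)
98 -> hit
10 -> hit
98 -> hit
10 -> hit
56 -> miss, evict 98, frames (10 87 56)
23 -> miss, evict 10, frames (87 56 23)
87 -> hit
56 -> hit
10 -> miss, evict 23, frames (87 56 10)
56 -> hit
95 -> miss, evict 10, frames (87 56 95)
56 -> hit
87 -> hit
95 -> hit
89 -> miss, evict 95, frames (87 56 89)
87 -> hit
Page faults: 10.

10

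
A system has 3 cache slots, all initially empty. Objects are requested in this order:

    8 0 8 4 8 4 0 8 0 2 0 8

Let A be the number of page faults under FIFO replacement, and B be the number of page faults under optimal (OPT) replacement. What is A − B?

1

Under FIFO: F F . F . . . . . F . F → 5 faults.
Under OPT: F F . F . . . . . F . . → 4 faults.
A − B = 5 − 4 = 1.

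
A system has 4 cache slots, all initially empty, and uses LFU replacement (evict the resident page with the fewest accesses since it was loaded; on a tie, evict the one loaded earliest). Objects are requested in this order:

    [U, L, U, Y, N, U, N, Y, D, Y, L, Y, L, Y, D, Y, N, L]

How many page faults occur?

8

U → miss, frames {U}
L → miss, frames {U,L}
U → hit
Y → miss, frames {U,L,Y}
N → miss, frames {U,L,Y,N}
U → hit
N → hit
Y → hit
D → miss, evict L, frames {U,Y,N,D}
Y → hit
L → miss, evict D, frames {U,Y,N,L}
Y → hit
L → hit
Y → hit
D → miss, evict N, frames {U,Y,L,D}
Y → hit
N → miss, evict D, frames {U,Y,L,N}
L → hit
Page faults: 8.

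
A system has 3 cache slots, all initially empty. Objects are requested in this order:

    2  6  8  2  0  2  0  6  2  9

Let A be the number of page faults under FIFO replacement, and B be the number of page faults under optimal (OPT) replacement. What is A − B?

2

Under FIFO: F F F . F F . F . F → 7 faults.
Under OPT: F F F . F . . . . F → 5 faults.
A − B = 7 − 5 = 2.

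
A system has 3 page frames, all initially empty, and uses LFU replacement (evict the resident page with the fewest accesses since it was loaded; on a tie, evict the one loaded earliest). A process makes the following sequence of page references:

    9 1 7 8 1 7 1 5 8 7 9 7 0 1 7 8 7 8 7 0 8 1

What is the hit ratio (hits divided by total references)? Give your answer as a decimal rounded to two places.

9: miss, frames {9}
1: miss, frames {9,1}
7: miss, frames {9,1,7}
8: miss, evict 9, frames {1,7,8}
1: hit
7: hit
1: hit
5: miss, evict 8, frames {1,7,5}
8: miss, evict 5, frames {1,7,8}
7: hit
9: miss, evict 8, frames {1,7,9}
7: hit
0: miss, evict 9, frames {1,7,0}
1: hit
7: hit
8: miss, evict 0, frames {1,7,8}
7: hit
8: hit
7: hit
0: miss, evict 8, frames {1,7,0}
8: miss, evict 0, frames {1,7,8}
1: hit
Hits: 11 of 22 references → 11/22 = 0.5000.

0.50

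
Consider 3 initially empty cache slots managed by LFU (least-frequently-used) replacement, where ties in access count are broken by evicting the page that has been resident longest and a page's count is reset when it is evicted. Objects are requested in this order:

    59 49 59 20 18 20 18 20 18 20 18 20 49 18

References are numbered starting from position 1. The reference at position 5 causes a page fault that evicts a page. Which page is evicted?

pos 1: 59 -> fault, frames {59}
pos 2: 49 -> fault, frames {59,49}
pos 3: 59 -> hit
pos 4: 20 -> fault, frames {59,49,20}
pos 5: 18 -> fault, evict 49, frames {59,20,18}
At position 5, page 49 is evicted.

49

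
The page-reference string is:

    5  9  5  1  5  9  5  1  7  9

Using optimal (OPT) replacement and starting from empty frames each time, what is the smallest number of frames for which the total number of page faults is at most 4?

3

f=1: 10 faults
f=2: 6 faults
f=3: 4 faults
f=4: 4 faults
Smallest f with faults ≤ 4 is 3.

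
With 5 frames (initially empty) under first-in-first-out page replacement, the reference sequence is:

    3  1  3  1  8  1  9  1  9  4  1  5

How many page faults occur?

3: fault, frames [3]
1: fault, frames [3, 1]
3: hit
1: hit
8: fault, frames [3, 1, 8]
1: hit
9: fault, frames [3, 1, 8, 9]
1: hit
9: hit
4: fault, frames [3, 1, 8, 9, 4]
1: hit
5: fault, evict 3, frames [1, 8, 9, 4, 5]
Page faults: 6.

6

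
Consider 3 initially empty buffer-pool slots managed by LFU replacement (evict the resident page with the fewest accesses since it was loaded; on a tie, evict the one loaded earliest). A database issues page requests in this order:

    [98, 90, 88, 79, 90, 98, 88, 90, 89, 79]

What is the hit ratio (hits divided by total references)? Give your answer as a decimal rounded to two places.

0.20

98 → miss, frames (98)
90 → miss, frames (98 90)
88 → miss, frames (98 90 88)
79 → miss, evict 98, frames (90 88 79)
90 → hit
98 → miss, evict 88, frames (90 79 98)
88 → miss, evict 79, frames (90 98 88)
90 → hit
89 → miss, evict 98, frames (90 88 89)
79 → miss, evict 88, frames (90 89 79)
Hits: 2 of 10 references → 2/10 = 0.2000.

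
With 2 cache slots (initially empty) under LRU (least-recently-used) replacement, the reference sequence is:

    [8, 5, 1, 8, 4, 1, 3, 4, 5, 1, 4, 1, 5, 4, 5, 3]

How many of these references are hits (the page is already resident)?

8: miss, frames [8]
5: miss, frames [8, 5]
1: miss, evict 8, frames [5, 1]
8: miss, evict 5, frames [1, 8]
4: miss, evict 1, frames [8, 4]
1: miss, evict 8, frames [4, 1]
3: miss, evict 4, frames [1, 3]
4: miss, evict 1, frames [3, 4]
5: miss, evict 3, frames [4, 5]
1: miss, evict 4, frames [5, 1]
4: miss, evict 5, frames [1, 4]
1: hit
5: miss, evict 4, frames [1, 5]
4: miss, evict 1, frames [5, 4]
5: hit
3: miss, evict 4, frames [5, 3]
Hits: 2.

2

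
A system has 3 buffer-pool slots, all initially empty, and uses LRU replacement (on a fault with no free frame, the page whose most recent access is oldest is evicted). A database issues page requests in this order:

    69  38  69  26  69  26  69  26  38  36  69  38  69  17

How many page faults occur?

69 → miss, frames (69)
38 → miss, frames (69 38)
69 → hit
26 → miss, frames (38 69 26)
69 → hit
26 → hit
69 → hit
26 → hit
38 → hit
36 → miss, evict 69, frames (26 38 36)
69 → miss, evict 26, frames (38 36 69)
38 → hit
69 → hit
17 → miss, evict 36, frames (38 69 17)
Page faults: 6.

6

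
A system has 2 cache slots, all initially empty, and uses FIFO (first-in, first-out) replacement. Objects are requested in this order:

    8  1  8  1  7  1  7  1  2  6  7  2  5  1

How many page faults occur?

9

8 → miss, frames (8)
1 → miss, frames (8 1)
8 → hit
1 → hit
7 → miss, evict 8, frames (1 7)
1 → hit
7 → hit
1 → hit
2 → miss, evict 1, frames (7 2)
6 → miss, evict 7, frames (2 6)
7 → miss, evict 2, frames (6 7)
2 → miss, evict 6, frames (7 2)
5 → miss, evict 7, frames (2 5)
1 → miss, evict 2, frames (5 1)
Page faults: 9.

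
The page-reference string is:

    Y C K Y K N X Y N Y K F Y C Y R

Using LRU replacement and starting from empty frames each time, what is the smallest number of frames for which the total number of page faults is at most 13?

2

f=1: 16 faults
f=2: 13 faults
f=3: 10 faults
f=4: 8 faults
f=5: 8 faults
f=6: 7 faults
f=7: 7 faults
Smallest f with faults ≤ 13 is 2.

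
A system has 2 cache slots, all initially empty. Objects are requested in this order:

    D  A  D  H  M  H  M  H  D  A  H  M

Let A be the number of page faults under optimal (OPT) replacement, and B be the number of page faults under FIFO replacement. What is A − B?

Under OPT: F F . F F . . . F F . F → 7 faults.
Under FIFO: F F . F F . . . F F F F → 8 faults.
A − B = 7 − 8 = -1.

-1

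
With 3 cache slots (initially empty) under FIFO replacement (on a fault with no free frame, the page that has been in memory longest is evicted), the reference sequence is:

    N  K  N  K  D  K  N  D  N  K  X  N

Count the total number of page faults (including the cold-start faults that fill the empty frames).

N → fault, frames [N]
K → fault, frames [N, K]
N → hit
K → hit
D → fault, frames [N, K, D]
K → hit
N → hit
D → hit
N → hit
K → hit
X → fault, evict N, frames [K, D, X]
N → fault, evict K, frames [D, X, N]
Page faults: 5.

5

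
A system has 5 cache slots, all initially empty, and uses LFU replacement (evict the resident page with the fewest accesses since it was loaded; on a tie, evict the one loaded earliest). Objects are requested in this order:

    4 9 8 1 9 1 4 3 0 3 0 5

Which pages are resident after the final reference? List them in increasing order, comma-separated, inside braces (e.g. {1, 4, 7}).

4 -> miss, frames [4]
9 -> miss, frames [4, 9]
8 -> miss, frames [4, 9, 8]
1 -> miss, frames [4, 9, 8, 1]
9 -> hit
1 -> hit
4 -> hit
3 -> miss, frames [4, 9, 8, 1, 3]
0 -> miss, evict 8, frames [4, 9, 1, 3, 0]
3 -> hit
0 -> hit
5 -> miss, evict 4, frames [9, 1, 3, 0, 5]

{0, 1, 3, 5, 9}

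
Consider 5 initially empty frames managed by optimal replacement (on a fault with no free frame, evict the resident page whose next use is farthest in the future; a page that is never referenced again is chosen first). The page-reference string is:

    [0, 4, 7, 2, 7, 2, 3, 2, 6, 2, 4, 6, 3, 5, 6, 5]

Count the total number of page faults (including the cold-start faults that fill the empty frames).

7

0: miss, frames (0)
4: miss, frames (0 4)
7: miss, frames (0 4 7)
2: miss, frames (0 4 7 2)
7: hit
2: hit
3: miss, frames (0 4 7 2 3)
2: hit
6: miss, evict 7, frames (0 4 2 3 6)
2: hit
4: hit
6: hit
3: hit
5: miss, evict 3, frames (0 4 2 6 5)
6: hit
5: hit
Page faults: 7.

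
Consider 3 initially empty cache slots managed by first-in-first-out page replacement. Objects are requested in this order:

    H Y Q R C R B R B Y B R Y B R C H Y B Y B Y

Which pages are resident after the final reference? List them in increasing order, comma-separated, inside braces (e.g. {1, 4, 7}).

H: fault, frames [H]
Y: fault, frames [H, Y]
Q: fault, frames [H, Y, Q]
R: fault, evict H, frames [Y, Q, R]
C: fault, evict Y, frames [Q, R, C]
R: hit
B: fault, evict Q, frames [R, C, B]
R: hit
B: hit
Y: fault, evict R, frames [C, B, Y]
B: hit
R: fault, evict C, frames [B, Y, R]
Y: hit
B: hit
R: hit
C: fault, evict B, frames [Y, R, C]
H: fault, evict Y, frames [R, C, H]
Y: fault, evict R, frames [C, H, Y]
B: fault, evict C, frames [H, Y, B]
Y: hit
B: hit
Y: hit

{B, H, Y}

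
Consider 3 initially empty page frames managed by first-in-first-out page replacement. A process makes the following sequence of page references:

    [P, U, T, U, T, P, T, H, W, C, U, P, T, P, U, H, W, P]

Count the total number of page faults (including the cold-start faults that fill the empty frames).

P → miss, frames {P}
U → miss, frames {P,U}
T → miss, frames {P,U,T}
U → hit
T → hit
P → hit
T → hit
H → miss, evict P, frames {U,T,H}
W → miss, evict U, frames {T,H,W}
C → miss, evict T, frames {H,W,C}
U → miss, evict H, frames {W,C,U}
P → miss, evict W, frames {C,U,P}
T → miss, evict C, frames {U,P,T}
P → hit
U → hit
H → miss, evict U, frames {P,T,H}
W → miss, evict P, frames {T,H,W}
P → miss, evict T, frames {H,W,P}
Page faults: 12.

12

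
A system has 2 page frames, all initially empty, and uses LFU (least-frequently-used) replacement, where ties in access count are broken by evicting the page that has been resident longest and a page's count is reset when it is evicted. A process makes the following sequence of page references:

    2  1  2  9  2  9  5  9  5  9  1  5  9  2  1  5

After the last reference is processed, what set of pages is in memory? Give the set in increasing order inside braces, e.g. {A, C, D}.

2 -> miss, frames [2]
1 -> miss, frames [2, 1]
2 -> hit
9 -> miss, evict 1, frames [2, 9]
2 -> hit
9 -> hit
5 -> miss, evict 9, frames [2, 5]
9 -> miss, evict 5, frames [2, 9]
5 -> miss, evict 9, frames [2, 5]
9 -> miss, evict 5, frames [2, 9]
1 -> miss, evict 9, frames [2, 1]
5 -> miss, evict 1, frames [2, 5]
9 -> miss, evict 5, frames [2, 9]
2 -> hit
1 -> miss, evict 9, frames [2, 1]
5 -> miss, evict 1, frames [2, 5]

{2, 5}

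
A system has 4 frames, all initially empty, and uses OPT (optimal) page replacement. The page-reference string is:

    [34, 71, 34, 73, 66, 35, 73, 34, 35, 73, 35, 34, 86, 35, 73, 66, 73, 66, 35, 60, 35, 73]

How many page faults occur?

7

34: fault, frames (34)
71: fault, frames (34 71)
34: hit
73: fault, frames (34 71 73)
66: fault, frames (34 71 73 66)
35: fault, evict 71, frames (34 73 66 35)
73: hit
34: hit
35: hit
73: hit
35: hit
34: hit
86: fault, evict 34, frames (73 66 35 86)
35: hit
73: hit
66: hit
73: hit
66: hit
35: hit
60: fault, evict 86, frames (73 66 35 60)
35: hit
73: hit
Page faults: 7.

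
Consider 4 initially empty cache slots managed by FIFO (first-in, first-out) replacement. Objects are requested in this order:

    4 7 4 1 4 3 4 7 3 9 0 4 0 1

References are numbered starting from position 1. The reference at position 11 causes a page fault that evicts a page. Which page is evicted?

7

pos 1: 4 -> miss, frames (4)
pos 2: 7 -> miss, frames (4 7)
pos 3: 4 -> hit
pos 4: 1 -> miss, frames (4 7 1)
pos 5: 4 -> hit
pos 6: 3 -> miss, frames (4 7 1 3)
pos 7: 4 -> hit
pos 8: 7 -> hit
pos 9: 3 -> hit
pos 10: 9 -> miss, evict 4, frames (7 1 3 9)
pos 11: 0 -> miss, evict 7, frames (1 3 9 0)
At position 11, page 7 is evicted.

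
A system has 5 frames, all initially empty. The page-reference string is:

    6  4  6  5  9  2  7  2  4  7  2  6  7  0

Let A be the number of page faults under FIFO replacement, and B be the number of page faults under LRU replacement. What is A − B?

-1

Under FIFO: F F . F F F F . . . . F . F → 8 faults.
Under LRU: F F . F F F F . F . . F . F → 9 faults.
A − B = 8 − 9 = -1.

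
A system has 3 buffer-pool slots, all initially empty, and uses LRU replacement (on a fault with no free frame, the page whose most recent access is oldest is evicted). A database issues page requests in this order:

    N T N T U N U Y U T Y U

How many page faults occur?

N → fault, frames [N]
T → fault, frames [N, T]
N → hit
T → hit
U → fault, frames [N, T, U]
N → hit
U → hit
Y → fault, evict T, frames [N, U, Y]
U → hit
T → fault, evict N, frames [Y, U, T]
Y → hit
U → hit
Page faults: 5.

5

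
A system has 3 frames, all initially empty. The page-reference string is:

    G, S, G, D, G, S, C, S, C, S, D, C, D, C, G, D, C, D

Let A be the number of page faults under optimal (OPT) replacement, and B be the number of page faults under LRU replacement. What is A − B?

-1

Under OPT: F F . F . . F . . . . . . . F . . . → 5 faults.
Under LRU: F F . F . . F . . . F . . . F . . . → 6 faults.
A − B = 5 − 6 = -1.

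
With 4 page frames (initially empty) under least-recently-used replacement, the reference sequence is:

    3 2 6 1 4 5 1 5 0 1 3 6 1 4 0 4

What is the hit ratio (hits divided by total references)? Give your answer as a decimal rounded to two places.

0.31

3 → miss, frames [3]
2 → miss, frames [3, 2]
6 → miss, frames [3, 2, 6]
1 → miss, frames [3, 2, 6, 1]
4 → miss, evict 3, frames [2, 6, 1, 4]
5 → miss, evict 2, frames [6, 1, 4, 5]
1 → hit
5 → hit
0 → miss, evict 6, frames [4, 1, 5, 0]
1 → hit
3 → miss, evict 4, frames [5, 0, 1, 3]
6 → miss, evict 5, frames [0, 1, 3, 6]
1 → hit
4 → miss, evict 0, frames [3, 6, 1, 4]
0 → miss, evict 3, frames [6, 1, 4, 0]
4 → hit
Hits: 5 of 16 references → 5/16 = 0.3125.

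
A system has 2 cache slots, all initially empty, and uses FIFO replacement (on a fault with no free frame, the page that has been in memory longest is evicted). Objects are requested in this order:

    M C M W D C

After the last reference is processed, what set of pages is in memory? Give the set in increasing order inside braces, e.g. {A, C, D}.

M: fault, frames [M]
C: fault, frames [M, C]
M: hit
W: fault, evict M, frames [C, W]
D: fault, evict C, frames [W, D]
C: fault, evict W, frames [D, C]

{C, D}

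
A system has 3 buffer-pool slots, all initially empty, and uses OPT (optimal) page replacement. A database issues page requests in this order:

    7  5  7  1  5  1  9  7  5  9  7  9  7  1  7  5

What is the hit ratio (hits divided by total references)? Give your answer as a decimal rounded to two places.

0.69

7: fault, frames (7)
5: fault, frames (7 5)
7: hit
1: fault, frames (7 5 1)
5: hit
1: hit
9: fault, evict 1, frames (7 5 9)
7: hit
5: hit
9: hit
7: hit
9: hit
7: hit
1: fault, evict 9, frames (7 5 1)
7: hit
5: hit
Hits: 11 of 16 references → 11/16 = 0.6875.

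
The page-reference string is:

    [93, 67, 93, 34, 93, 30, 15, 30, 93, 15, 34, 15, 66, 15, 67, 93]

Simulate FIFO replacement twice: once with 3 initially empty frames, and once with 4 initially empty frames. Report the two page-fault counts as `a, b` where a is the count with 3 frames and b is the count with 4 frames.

3 frames: F F . F . F F . F . F . F F F F → 11 faults.
4 frames: F F . F . F F . F . . . F . F . → 8 faults.
8 < 11: adding a frame reduced faults, as is typical.

11, 8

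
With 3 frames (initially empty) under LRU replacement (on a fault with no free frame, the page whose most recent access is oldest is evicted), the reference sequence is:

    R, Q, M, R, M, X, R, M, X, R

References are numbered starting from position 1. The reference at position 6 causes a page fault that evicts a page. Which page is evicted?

pos 1: R -> fault, frames [R]
pos 2: Q -> fault, frames [R, Q]
pos 3: M -> fault, frames [R, Q, M]
pos 4: R -> hit
pos 5: M -> hit
pos 6: X -> fault, evict Q, frames [R, M, X]
At position 6, page Q is evicted.

Q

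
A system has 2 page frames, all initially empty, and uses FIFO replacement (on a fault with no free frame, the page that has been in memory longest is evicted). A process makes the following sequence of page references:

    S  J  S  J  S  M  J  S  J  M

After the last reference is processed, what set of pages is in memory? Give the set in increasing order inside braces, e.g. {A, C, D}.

S → miss, frames [S]
J → miss, frames [S, J]
S → hit
J → hit
S → hit
M → miss, evict S, frames [J, M]
J → hit
S → miss, evict J, frames [M, S]
J → miss, evict M, frames [S, J]
M → miss, evict S, frames [J, M]

{J, M}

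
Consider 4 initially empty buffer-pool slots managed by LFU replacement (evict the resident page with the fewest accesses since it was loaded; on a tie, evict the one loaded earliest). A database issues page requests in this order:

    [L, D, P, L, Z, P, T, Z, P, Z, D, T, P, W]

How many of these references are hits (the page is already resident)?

L: miss, frames {L}
D: miss, frames {L,D}
P: miss, frames {L,D,P}
L: hit
Z: miss, frames {L,D,P,Z}
P: hit
T: miss, evict D, frames {L,P,Z,T}
Z: hit
P: hit
Z: hit
D: miss, evict T, frames {L,P,Z,D}
T: miss, evict D, frames {L,P,Z,T}
P: hit
W: miss, evict T, frames {L,P,Z,W}
Hits: 6.

6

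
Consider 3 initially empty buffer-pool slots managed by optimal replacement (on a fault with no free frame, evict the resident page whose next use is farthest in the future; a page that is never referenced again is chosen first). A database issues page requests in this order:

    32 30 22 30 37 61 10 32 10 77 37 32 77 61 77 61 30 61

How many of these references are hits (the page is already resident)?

32 → miss, frames [32]
30 → miss, frames [32, 30]
22 → miss, frames [32, 30, 22]
30 → hit
37 → miss, evict 22, frames [32, 30, 37]
61 → miss, evict 30, frames [32, 37, 61]
10 → miss, evict 61, frames [32, 37, 10]
32 → hit
10 → hit
77 → miss, evict 10, frames [32, 37, 77]
37 → hit
32 → hit
77 → hit
61 → miss, evict 37, frames [32, 77, 61]
77 → hit
61 → hit
30 → miss, evict 77, frames [32, 61, 30]
61 → hit
Hits: 9.

9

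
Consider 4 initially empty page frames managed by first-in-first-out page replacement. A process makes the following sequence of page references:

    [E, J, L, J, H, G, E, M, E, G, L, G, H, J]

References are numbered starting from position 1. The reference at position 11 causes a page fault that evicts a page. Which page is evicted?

H

pos 1: E → fault, frames {E}
pos 2: J → fault, frames {E,J}
pos 3: L → fault, frames {E,J,L}
pos 4: J → hit
pos 5: H → fault, frames {E,J,L,H}
pos 6: G → fault, evict E, frames {J,L,H,G}
pos 7: E → fault, evict J, frames {L,H,G,E}
pos 8: M → fault, evict L, frames {H,G,E,M}
pos 9: E → hit
pos 10: G → hit
pos 11: L → fault, evict H, frames {G,E,M,L}
At position 11, page H is evicted.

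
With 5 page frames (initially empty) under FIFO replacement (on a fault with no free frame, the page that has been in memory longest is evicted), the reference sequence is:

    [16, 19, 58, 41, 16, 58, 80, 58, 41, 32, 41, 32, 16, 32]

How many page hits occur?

7

16 -> fault, frames (16)
19 -> fault, frames (16 19)
58 -> fault, frames (16 19 58)
41 -> fault, frames (16 19 58 41)
16 -> hit
58 -> hit
80 -> fault, frames (16 19 58 41 80)
58 -> hit
41 -> hit
32 -> fault, evict 16, frames (19 58 41 80 32)
41 -> hit
32 -> hit
16 -> fault, evict 19, frames (58 41 80 32 16)
32 -> hit
Hits: 7.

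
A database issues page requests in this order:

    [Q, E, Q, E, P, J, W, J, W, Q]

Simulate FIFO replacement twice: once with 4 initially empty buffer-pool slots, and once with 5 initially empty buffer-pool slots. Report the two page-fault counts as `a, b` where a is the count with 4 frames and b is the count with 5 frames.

6, 5

4 frames: F F . . F F F . . F → 6 faults.
5 frames: F F . . F F F . . . → 5 faults.
5 < 6: adding a frame reduced faults, as is typical.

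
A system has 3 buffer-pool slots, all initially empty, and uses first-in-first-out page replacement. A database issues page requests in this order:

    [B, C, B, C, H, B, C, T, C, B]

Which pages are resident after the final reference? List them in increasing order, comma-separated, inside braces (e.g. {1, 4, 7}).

{B, H, T}

B -> miss, frames (B)
C -> miss, frames (B C)
B -> hit
C -> hit
H -> miss, frames (B C H)
B -> hit
C -> hit
T -> miss, evict B, frames (C H T)
C -> hit
B -> miss, evict C, frames (H T B)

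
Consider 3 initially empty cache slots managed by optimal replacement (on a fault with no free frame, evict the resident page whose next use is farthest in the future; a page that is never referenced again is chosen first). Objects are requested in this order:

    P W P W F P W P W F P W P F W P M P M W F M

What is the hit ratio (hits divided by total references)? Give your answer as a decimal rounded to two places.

P → fault, frames [P]
W → fault, frames [P, W]
P → hit
W → hit
F → fault, frames [P, W, F]
P → hit
W → hit
P → hit
W → hit
F → hit
P → hit
W → hit
P → hit
F → hit
W → hit
P → hit
M → fault, evict F, frames [P, W, M]
P → hit
M → hit
W → hit
F → fault, evict W, frames [P, M, F]
M → hit
Hits: 17 of 22 references → 17/22 = 0.7727.

0.77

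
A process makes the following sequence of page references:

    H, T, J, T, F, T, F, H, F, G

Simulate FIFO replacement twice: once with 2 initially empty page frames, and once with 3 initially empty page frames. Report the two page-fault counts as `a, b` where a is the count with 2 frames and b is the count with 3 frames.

8, 6

2 frames: F F F . F F . F F F → 8 faults.
3 frames: F F F . F . . F . F → 6 faults.
6 < 8: adding a frame reduced faults, as is typical.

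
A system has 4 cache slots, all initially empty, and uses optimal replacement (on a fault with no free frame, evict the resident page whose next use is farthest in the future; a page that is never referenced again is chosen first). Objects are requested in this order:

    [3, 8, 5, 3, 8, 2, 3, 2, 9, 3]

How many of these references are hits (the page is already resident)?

5

3 -> miss, frames (3)
8 -> miss, frames (3 8)
5 -> miss, frames (3 8 5)
3 -> hit
8 -> hit
2 -> miss, frames (3 8 5 2)
3 -> hit
2 -> hit
9 -> miss, evict 2, frames (3 8 5 9)
3 -> hit
Hits: 5.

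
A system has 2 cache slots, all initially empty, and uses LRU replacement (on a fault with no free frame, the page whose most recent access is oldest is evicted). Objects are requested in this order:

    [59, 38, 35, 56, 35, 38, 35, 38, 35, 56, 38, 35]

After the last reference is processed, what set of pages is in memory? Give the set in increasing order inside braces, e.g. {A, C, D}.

{35, 38}

59 → miss, frames (59)
38 → miss, frames (59 38)
35 → miss, evict 59, frames (38 35)
56 → miss, evict 38, frames (35 56)
35 → hit
38 → miss, evict 56, frames (35 38)
35 → hit
38 → hit
35 → hit
56 → miss, evict 38, frames (35 56)
38 → miss, evict 35, frames (56 38)
35 → miss, evict 56, frames (38 35)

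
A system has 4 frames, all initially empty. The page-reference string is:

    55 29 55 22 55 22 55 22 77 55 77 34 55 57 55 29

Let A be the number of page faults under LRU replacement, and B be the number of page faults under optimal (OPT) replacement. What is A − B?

1

Under LRU: F F . F . . . . F . . F . F . F → 7 faults.
Under OPT: F F . F . . . . F . . F . F . . → 6 faults.
A − B = 7 − 6 = 1.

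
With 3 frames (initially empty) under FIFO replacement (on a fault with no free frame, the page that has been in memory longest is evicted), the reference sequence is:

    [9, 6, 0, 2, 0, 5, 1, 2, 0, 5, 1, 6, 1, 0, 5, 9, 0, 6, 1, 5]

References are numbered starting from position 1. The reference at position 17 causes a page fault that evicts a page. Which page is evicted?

pos 1: 9 -> fault, frames [9]
pos 2: 6 -> fault, frames [9, 6]
pos 3: 0 -> fault, frames [9, 6, 0]
pos 4: 2 -> fault, evict 9, frames [6, 0, 2]
pos 5: 0 -> hit
pos 6: 5 -> fault, evict 6, frames [0, 2, 5]
pos 7: 1 -> fault, evict 0, frames [2, 5, 1]
pos 8: 2 -> hit
pos 9: 0 -> fault, evict 2, frames [5, 1, 0]
pos 10: 5 -> hit
pos 11: 1 -> hit
pos 12: 6 -> fault, evict 5, frames [1, 0, 6]
pos 13: 1 -> hit
pos 14: 0 -> hit
pos 15: 5 -> fault, evict 1, frames [0, 6, 5]
pos 16: 9 -> fault, evict 0, frames [6, 5, 9]
pos 17: 0 -> fault, evict 6, frames [5, 9, 0]
At position 17, page 6 is evicted.

6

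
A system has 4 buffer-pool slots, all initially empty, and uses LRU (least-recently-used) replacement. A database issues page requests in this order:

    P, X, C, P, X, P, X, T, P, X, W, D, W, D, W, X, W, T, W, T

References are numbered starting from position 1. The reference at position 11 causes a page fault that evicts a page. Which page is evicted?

C

pos 1: P: miss, frames [P]
pos 2: X: miss, frames [P, X]
pos 3: C: miss, frames [P, X, C]
pos 4: P: hit
pos 5: X: hit
pos 6: P: hit
pos 7: X: hit
pos 8: T: miss, frames [C, P, X, T]
pos 9: P: hit
pos 10: X: hit
pos 11: W: miss, evict C, frames [T, P, X, W]
At position 11, page C is evicted.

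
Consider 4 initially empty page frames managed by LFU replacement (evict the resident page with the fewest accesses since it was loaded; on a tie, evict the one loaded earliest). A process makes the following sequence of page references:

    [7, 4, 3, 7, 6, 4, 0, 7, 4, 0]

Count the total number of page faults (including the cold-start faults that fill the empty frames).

5

7: miss, frames [7]
4: miss, frames [7, 4]
3: miss, frames [7, 4, 3]
7: hit
6: miss, frames [7, 4, 3, 6]
4: hit
0: miss, evict 3, frames [7, 4, 6, 0]
7: hit
4: hit
0: hit
Page faults: 5.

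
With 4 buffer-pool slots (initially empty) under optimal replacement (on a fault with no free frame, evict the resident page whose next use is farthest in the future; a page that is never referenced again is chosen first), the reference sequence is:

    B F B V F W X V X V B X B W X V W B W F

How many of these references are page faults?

6

B -> miss, frames [B]
F -> miss, frames [B, F]
B -> hit
V -> miss, frames [B, F, V]
F -> hit
W -> miss, frames [B, F, V, W]
X -> miss, evict F, frames [B, V, W, X]
V -> hit
X -> hit
V -> hit
B -> hit
X -> hit
B -> hit
W -> hit
X -> hit
V -> hit
W -> hit
B -> hit
W -> hit
F -> miss, evict X, frames [B, V, W, F]
Page faults: 6.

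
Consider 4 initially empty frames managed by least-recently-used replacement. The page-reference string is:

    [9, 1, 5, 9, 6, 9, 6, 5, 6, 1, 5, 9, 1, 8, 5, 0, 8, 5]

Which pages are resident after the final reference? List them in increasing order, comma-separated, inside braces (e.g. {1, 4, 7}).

{0, 1, 5, 8}

9 -> miss, frames [9]
1 -> miss, frames [9, 1]
5 -> miss, frames [9, 1, 5]
9 -> hit
6 -> miss, frames [1, 5, 9, 6]
9 -> hit
6 -> hit
5 -> hit
6 -> hit
1 -> hit
5 -> hit
9 -> hit
1 -> hit
8 -> miss, evict 6, frames [5, 9, 1, 8]
5 -> hit
0 -> miss, evict 9, frames [1, 8, 5, 0]
8 -> hit
5 -> hit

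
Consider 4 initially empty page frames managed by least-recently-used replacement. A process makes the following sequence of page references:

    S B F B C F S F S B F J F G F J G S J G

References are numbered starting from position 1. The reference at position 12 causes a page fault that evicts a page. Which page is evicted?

C

pos 1: S -> fault, frames (S)
pos 2: B -> fault, frames (S B)
pos 3: F -> fault, frames (S B F)
pos 4: B -> hit
pos 5: C -> fault, frames (S F B C)
pos 6: F -> hit
pos 7: S -> hit
pos 8: F -> hit
pos 9: S -> hit
pos 10: B -> hit
pos 11: F -> hit
pos 12: J -> fault, evict C, frames (S B F J)
At position 12, page C is evicted.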